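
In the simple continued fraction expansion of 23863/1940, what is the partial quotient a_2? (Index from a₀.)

3

23863 = 12·1940 + 583   →  a_0 = 12
1940 = 3·583 + 191   →  a_1 = 3
583 = 3·191 + 10   →  a_2 = 3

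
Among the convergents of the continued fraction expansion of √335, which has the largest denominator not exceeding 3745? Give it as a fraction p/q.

66385/3627

√335 = [18; 3, 3, 3, 36, …] (period length 4).
Convergents:
  p_0/q_0 = 18/1
  p_1/q_1 = 55/3
  p_2/q_2 = 183/10
  p_3/q_3 = 604/33
  p_4/q_4 = 21927/1198
  p_5/q_5 = 66385/3627
  p_6/q_6 = 221082/12079
q_5 = 3627 ≤ 3745 < 12079 = q_6, so the answer is 66385/3627.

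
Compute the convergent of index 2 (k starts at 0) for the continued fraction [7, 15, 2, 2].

Using pₖ = aₖpₖ₋₁ + pₖ₋₂, qₖ = aₖqₖ₋₁ + qₖ₋₂ (with p₋₁=1, p₋₂=0, q₋₁=0, q₋₂=1):
  k=0: a=7, p=7, q=1
  k=1: a=15, p=106, q=15
  k=2: a=2, p=219, q=31

219/31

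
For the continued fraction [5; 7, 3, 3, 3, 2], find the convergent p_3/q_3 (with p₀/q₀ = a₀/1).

375/73

Using pₖ = aₖpₖ₋₁ + pₖ₋₂, qₖ = aₖqₖ₋₁ + qₖ₋₂ (with p₋₁=1, p₋₂=0, q₋₁=0, q₋₂=1):
  k=0: a=5, p=5, q=1
  k=1: a=7, p=36, q=7
  k=2: a=3, p=113, q=22
  k=3: a=3, p=375, q=73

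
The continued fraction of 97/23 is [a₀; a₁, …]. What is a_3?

97 = 4·23 + 5   →  a_0 = 4
23 = 4·5 + 3   →  a_1 = 4
5 = 1·3 + 2   →  a_2 = 1
3 = 1·2 + 1   →  a_3 = 1

1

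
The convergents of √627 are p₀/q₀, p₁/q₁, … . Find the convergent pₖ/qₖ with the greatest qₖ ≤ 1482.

√627 = [25; 25, 50, …] (period length 2).
Convergents:
  p_0/q_0 = 25/1
  p_1/q_1 = 626/25
  p_2/q_2 = 31325/1251
  p_3/q_3 = 783751/31300
q_2 = 1251 ≤ 1482 < 31300 = q_3, so the answer is 31325/1251.

31325/1251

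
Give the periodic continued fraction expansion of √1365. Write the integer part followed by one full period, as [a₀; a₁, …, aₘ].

[36; 1, 17, 2, 17, 1, 72]

a₀ = ⌊√1365⌋ = 36.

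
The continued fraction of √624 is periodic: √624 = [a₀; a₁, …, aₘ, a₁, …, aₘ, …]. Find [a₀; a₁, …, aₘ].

[24; 1, 48]

a₀ = ⌊√624⌋ = 24.
With m₀=0, d₀=1 and mₖ₊₁ = dₖaₖ − mₖ, dₖ₊₁ = (n − mₖ₊₁²)/dₖ, aₖ₊₁ = ⌊(a₀+mₖ₊₁)/dₖ₊₁⌋:
  k=1: m=24, d=48, a=1
  k=2: m=24, d=1, a=48
d=1 and a=2a₀=48 at k=2, so the next step gives (m, d) = (24, 48) again — its k=1 value — and the period has length 2.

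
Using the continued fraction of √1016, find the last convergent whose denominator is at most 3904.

√1016 = [31; 1, 6, 1, 62, …] (period length 4).
Convergents:
  p_0/q_0 = 31/1
  p_1/q_1 = 32/1
  p_2/q_2 = 223/7
  p_3/q_3 = 255/8
  p_4/q_4 = 16033/503
  p_5/q_5 = 16288/511
  p_6/q_6 = 113761/3569
  p_7/q_7 = 130049/4080
q_6 = 3569 ≤ 3904 < 4080 = q_7, so the answer is 113761/3569.

113761/3569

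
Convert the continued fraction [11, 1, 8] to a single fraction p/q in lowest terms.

107/9

Fold from the inside: start with 8/1.
  1 + 1/8 = 9/8
  11 + 8/9 = 107/9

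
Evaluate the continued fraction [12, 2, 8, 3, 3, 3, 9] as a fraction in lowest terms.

Fold from the inside: start with 9/1.
  3 + 1/9 = 28/9
  3 + 9/28 = 93/28
  3 + 28/93 = 307/93
  8 + 93/307 = 2549/307
  2 + 307/2549 = 5405/2549
  12 + 2549/5405 = 67409/5405

67409/5405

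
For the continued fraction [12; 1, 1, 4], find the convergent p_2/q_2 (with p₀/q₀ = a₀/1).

25/2

Using pₖ = aₖpₖ₋₁ + pₖ₋₂, qₖ = aₖqₖ₋₁ + qₖ₋₂ (with p₋₁=1, p₋₂=0, q₋₁=0, q₋₂=1):
  k=0: a=12, p=12, q=1
  k=1: a=1, p=13, q=1
  k=2: a=1, p=25, q=2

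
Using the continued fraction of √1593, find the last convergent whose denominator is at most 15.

439/11

√1593 = [39; 1, 10, 2, 2, 2, 10, 1, 78, …] (period length 8).
Convergents:
  p_0/q_0 = 39/1
  p_1/q_1 = 40/1
  p_2/q_2 = 439/11
  p_3/q_3 = 918/23
q_2 = 11 ≤ 15 < 23 = q_3, so the answer is 439/11.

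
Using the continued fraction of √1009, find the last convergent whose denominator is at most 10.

√1009 = [31; 1, 3, 3, 1, 62, …] (period length 5).
Convergents:
  p_0/q_0 = 31/1
  p_1/q_1 = 32/1
  p_2/q_2 = 127/4
  p_3/q_3 = 413/13
q_2 = 4 ≤ 10 < 13 = q_3, so the answer is 127/4.

127/4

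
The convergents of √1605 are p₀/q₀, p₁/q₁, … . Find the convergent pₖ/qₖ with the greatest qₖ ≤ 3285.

51320/1281

√1605 = [40; 16, 80, …] (period length 2).
Convergents:
  p_0/q_0 = 40/1
  p_1/q_1 = 641/16
  p_2/q_2 = 51320/1281
  p_3/q_3 = 821761/20512
q_2 = 1281 ≤ 3285 < 20512 = q_3, so the answer is 51320/1281.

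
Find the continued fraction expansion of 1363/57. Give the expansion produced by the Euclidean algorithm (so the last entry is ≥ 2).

[23; 1, 10, 2, 2]

1363 = 23×57 + 52
57 = 1×52 + 5
52 = 10×5 + 2
5 = 2×2 + 1
2 = 2×1 + 0  (stop)
So 1363/57 = [23; 1, 10, 2, 2].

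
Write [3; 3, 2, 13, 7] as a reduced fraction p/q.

Using pₖ = aₖpₖ₋₁ + pₖ₋₂ and qₖ = aₖqₖ₋₁ + qₖ₋₂:
  k=0: a=3, p=3, q=1
  k=1: a=3, p=10, q=3
  k=2: a=2, p=23, q=7
  k=3: a=13, p=309, q=94
  k=4: a=7, p=2186, q=665

2186/665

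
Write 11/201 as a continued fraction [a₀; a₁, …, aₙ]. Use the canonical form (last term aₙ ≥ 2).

[0; 18, 3, 1, 2]

11 = 0×201 + 11
201 = 18×11 + 3
11 = 3×3 + 2
3 = 1×2 + 1
2 = 2×1 + 0  (stop)
So 11/201 = [0; 18, 3, 1, 2].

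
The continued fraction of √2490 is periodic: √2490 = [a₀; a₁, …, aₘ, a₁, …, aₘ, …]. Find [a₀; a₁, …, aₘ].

[49; 1, 8, 1, 98]

a₀ = ⌊√2490⌋ = 49.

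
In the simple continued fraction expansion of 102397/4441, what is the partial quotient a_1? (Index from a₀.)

17

102397 = 23·4441 + 254   →  a_0 = 23
4441 = 17·254 + 123   →  a_1 = 17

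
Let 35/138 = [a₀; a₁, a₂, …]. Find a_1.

35 = 0·138 + 35   →  a_0 = 0
138 = 3·35 + 33   →  a_1 = 3

3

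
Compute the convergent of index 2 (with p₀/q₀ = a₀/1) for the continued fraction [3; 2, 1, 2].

Using pₖ = aₖpₖ₋₁ + pₖ₋₂, qₖ = aₖqₖ₋₁ + qₖ₋₂ (with p₋₁=1, p₋₂=0, q₋₁=0, q₋₂=1):
  k=0: a=3, p=3, q=1
  k=1: a=2, p=7, q=2
  k=2: a=1, p=10, q=3

10/3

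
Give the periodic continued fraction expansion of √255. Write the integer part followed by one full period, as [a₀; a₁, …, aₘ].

a₀ = ⌊√255⌋ = 15.
With m₀=0, d₀=1 and mₖ₊₁ = dₖaₖ − mₖ, dₖ₊₁ = (n − mₖ₊₁²)/dₖ, aₖ₊₁ = ⌊(a₀+mₖ₊₁)/dₖ₊₁⌋:
  k=1: m=15, d=30, a=1
  k=2: m=15, d=1, a=30
d=1 and a=2a₀=30 at k=2, so the next step gives (m, d) = (15, 30) again — its k=1 value — and the period has length 2.

[15; 1, 30]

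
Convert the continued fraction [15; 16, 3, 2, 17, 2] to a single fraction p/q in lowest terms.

61571/4088

Using pₖ = aₖpₖ₋₁ + pₖ₋₂ and qₖ = aₖqₖ₋₁ + qₖ₋₂:
  k=0: a=15, p=15, q=1
  k=1: a=16, p=241, q=16
  k=2: a=3, p=738, q=49
  k=3: a=2, p=1717, q=114
  k=4: a=17, p=29927, q=1987
  k=5: a=2, p=61571, q=4088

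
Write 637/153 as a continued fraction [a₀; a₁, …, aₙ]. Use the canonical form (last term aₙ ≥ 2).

637 = 4·153 + 25
153 = 6·25 + 3
25 = 8·3 + 1
3 = 3·1 + 0  (stop)
So 637/153 = [4; 6, 8, 3].

[4; 6, 8, 3]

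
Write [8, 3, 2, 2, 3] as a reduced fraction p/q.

Fold from the inside: start with 3/1.
  2 + 1/3 = 7/3
  2 + 3/7 = 17/7
  3 + 7/17 = 58/17
  8 + 17/58 = 481/58

481/58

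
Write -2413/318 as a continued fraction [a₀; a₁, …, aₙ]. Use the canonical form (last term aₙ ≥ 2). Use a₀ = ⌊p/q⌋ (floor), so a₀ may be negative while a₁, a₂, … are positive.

[-8; 2, 2, 2, 1, 18]

-2413 = -8·318 + 131
318 = 2·131 + 56
131 = 2·56 + 19
56 = 2·19 + 18
19 = 1·18 + 1
18 = 18·1 + 0  (stop)
So -2413/318 = [-8; 2, 2, 2, 1, 18].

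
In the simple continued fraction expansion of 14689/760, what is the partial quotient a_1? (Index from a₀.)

3

14689 = 19·760 + 249   →  a_0 = 19
760 = 3·249 + 13   →  a_1 = 3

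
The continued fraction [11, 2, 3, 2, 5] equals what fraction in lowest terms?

Fold from the inside: start with 5/1.
  2 + 1/5 = 11/5
  3 + 5/11 = 38/11
  2 + 11/38 = 87/38
  11 + 38/87 = 995/87

995/87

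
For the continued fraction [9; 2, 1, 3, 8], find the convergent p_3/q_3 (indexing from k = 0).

103/11

Using pₖ = aₖpₖ₋₁ + pₖ₋₂, qₖ = aₖqₖ₋₁ + qₖ₋₂ (with p₋₁=1, p₋₂=0, q₋₁=0, q₋₂=1):
  k=0: a=9, p=9, q=1
  k=1: a=2, p=19, q=2
  k=2: a=1, p=28, q=3
  k=3: a=3, p=103, q=11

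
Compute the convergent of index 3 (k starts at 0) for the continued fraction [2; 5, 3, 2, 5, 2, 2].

Using pₖ = aₖpₖ₋₁ + pₖ₋₂, qₖ = aₖqₖ₋₁ + qₖ₋₂ (with p₋₁=1, p₋₂=0, q₋₁=0, q₋₂=1):
  k=0: a=2, p=2, q=1
  k=1: a=5, p=11, q=5
  k=2: a=3, p=35, q=16
  k=3: a=2, p=81, q=37

81/37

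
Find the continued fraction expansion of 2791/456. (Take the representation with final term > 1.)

[6; 8, 3, 2, 3, 2]

2791 = 6*456 + 55
456 = 8*55 + 16
55 = 3*16 + 7
16 = 2*7 + 2
7 = 3*2 + 1
2 = 2*1 + 0  (stop)
So 2791/456 = [6; 8, 3, 2, 3, 2].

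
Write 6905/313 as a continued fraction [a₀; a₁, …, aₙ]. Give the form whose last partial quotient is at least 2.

6905 = 22×313 + 19
313 = 16×19 + 9
19 = 2×9 + 1
9 = 9×1 + 0  (stop)
So 6905/313 = [22; 16, 2, 9].

[22; 16, 2, 9]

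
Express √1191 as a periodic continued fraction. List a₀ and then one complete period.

a₀ = ⌊√1191⌋ = 34.
With m₀=0, d₀=1 and mₖ₊₁ = dₖaₖ − mₖ, dₖ₊₁ = (n − mₖ₊₁²)/dₖ, aₖ₊₁ = ⌊(a₀+mₖ₊₁)/dₖ₊₁⌋:
  k=1: m=34, d=35, a=1
  k=2: m=1, d=34, a=1
  k=3: m=33, d=3, a=22
  k=4: m=33, d=34, a=1
  k=5: m=1, d=35, a=1
  k=6: m=34, d=1, a=68
d=1 and a=2a₀=68 at k=6, so the next step gives (m, d) = (34, 35) again — its k=1 value — and the period has length 6.

[34; 1, 1, 22, 1, 1, 68]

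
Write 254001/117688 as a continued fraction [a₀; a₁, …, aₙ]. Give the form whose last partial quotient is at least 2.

254001 = 2·117688 + 18625
117688 = 6·18625 + 5938
18625 = 3·5938 + 811
5938 = 7·811 + 261
811 = 3·261 + 28
261 = 9·28 + 9
28 = 3·9 + 1
9 = 9·1 + 0  (stop)
So 254001/117688 = [2; 6, 3, 7, 3, 9, 3, 9].

[2; 6, 3, 7, 3, 9, 3, 9]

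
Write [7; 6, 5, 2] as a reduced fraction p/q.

487/68

Fold from the inside: start with 2/1.
  5 + 1/2 = 11/2
  6 + 2/11 = 68/11
  7 + 11/68 = 487/68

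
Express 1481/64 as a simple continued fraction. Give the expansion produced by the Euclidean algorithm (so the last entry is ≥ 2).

1481 = 23×64 + 9
64 = 7×9 + 1
9 = 9×1 + 0  (stop)
So 1481/64 = [23; 7, 9].

[23; 7, 9]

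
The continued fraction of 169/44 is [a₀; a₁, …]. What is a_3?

3

169 = 3·44 + 37   →  a_0 = 3
44 = 1·37 + 7   →  a_1 = 1
37 = 5·7 + 2   →  a_2 = 5
7 = 3·2 + 1   →  a_3 = 3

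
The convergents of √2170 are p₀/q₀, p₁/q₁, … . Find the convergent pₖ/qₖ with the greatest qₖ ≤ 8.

326/7

√2170 = [46; 1, 1, 2, 1, 1, 92, …] (period length 6).
Convergents:
  p_0/q_0 = 46/1
  p_1/q_1 = 47/1
  p_2/q_2 = 93/2
  p_3/q_3 = 233/5
  p_4/q_4 = 326/7
  p_5/q_5 = 559/12
q_4 = 7 ≤ 8 < 12 = q_5, so the answer is 326/7.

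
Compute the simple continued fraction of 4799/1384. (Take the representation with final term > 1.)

4799 = 3*1384 + 647
1384 = 2*647 + 90
647 = 7*90 + 17
90 = 5*17 + 5
17 = 3*5 + 2
5 = 2*2 + 1
2 = 2*1 + 0  (stop)
So 4799/1384 = [3; 2, 7, 5, 3, 2, 2].

[3; 2, 7, 5, 3, 2, 2]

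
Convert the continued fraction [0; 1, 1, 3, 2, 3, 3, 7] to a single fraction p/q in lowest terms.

Fold from the inside: start with 7/1.
  3 + 1/7 = 22/7
  3 + 7/22 = 73/22
  2 + 22/73 = 168/73
  3 + 73/168 = 577/168
  1 + 168/577 = 745/577
  1 + 577/745 = 1322/745
  0 + 745/1322 = 745/1322

745/1322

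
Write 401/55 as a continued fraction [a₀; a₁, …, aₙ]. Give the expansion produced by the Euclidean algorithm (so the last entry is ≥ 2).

[7; 3, 2, 3, 2]

401 = 7×55 + 16
55 = 3×16 + 7
16 = 2×7 + 2
7 = 3×2 + 1
2 = 2×1 + 0  (stop)
So 401/55 = [7; 3, 2, 3, 2].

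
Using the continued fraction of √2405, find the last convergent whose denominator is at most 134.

2403/49

√2405 = [49; 24, 1, 1, 24, 98, …] (period length 5).
Convergents:
  p_0/q_0 = 49/1
  p_1/q_1 = 1177/24
  p_2/q_2 = 1226/25
  p_3/q_3 = 2403/49
  p_4/q_4 = 58898/1201
q_3 = 49 ≤ 134 < 1201 = q_4, so the answer is 2403/49.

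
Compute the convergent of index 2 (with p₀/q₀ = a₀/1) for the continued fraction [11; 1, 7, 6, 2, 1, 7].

Using pₖ = aₖpₖ₋₁ + pₖ₋₂, qₖ = aₖqₖ₋₁ + qₖ₋₂ (with p₋₁=1, p₋₂=0, q₋₁=0, q₋₂=1):
  k=0: a=11, p=11, q=1
  k=1: a=1, p=12, q=1
  k=2: a=7, p=95, q=8

95/8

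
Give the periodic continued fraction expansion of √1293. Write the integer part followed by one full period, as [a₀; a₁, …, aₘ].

[35; 1, 22, 1, 70]

a₀ = ⌊√1293⌋ = 35.
With m₀=0, d₀=1 and mₖ₊₁ = dₖaₖ − mₖ, dₖ₊₁ = (n − mₖ₊₁²)/dₖ, aₖ₊₁ = ⌊(a₀+mₖ₊₁)/dₖ₊₁⌋:
  k=1: m=35, d=68, a=1
  k=2: m=33, d=3, a=22
  k=3: m=33, d=68, a=1
  k=4: m=35, d=1, a=70
d=1 and a=2a₀=70 at k=4, so the next step gives (m, d) = (35, 68) again — its k=1 value — and the period has length 4.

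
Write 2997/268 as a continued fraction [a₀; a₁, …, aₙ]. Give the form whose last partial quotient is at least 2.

2997 = 11·268 + 49
268 = 5·49 + 23
49 = 2·23 + 3
23 = 7·3 + 2
3 = 1·2 + 1
2 = 2·1 + 0  (stop)
So 2997/268 = [11; 5, 2, 7, 1, 2].

[11; 5, 2, 7, 1, 2]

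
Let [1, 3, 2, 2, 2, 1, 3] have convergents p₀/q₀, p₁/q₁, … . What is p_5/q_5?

Using pₖ = aₖpₖ₋₁ + pₖ₋₂, qₖ = aₖqₖ₋₁ + qₖ₋₂ (with p₋₁=1, p₋₂=0, q₋₁=0, q₋₂=1):
  k=0: a=1, p=1, q=1
  k=1: a=3, p=4, q=3
  k=2: a=2, p=9, q=7
  k=3: a=2, p=22, q=17
  k=4: a=2, p=53, q=41
  k=5: a=1, p=75, q=58

75/58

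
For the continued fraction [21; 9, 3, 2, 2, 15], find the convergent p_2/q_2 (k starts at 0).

Using pₖ = aₖpₖ₋₁ + pₖ₋₂, qₖ = aₖqₖ₋₁ + qₖ₋₂ (with p₋₁=1, p₋₂=0, q₋₁=0, q₋₂=1):
  k=0: a=21, p=21, q=1
  k=1: a=9, p=190, q=9
  k=2: a=3, p=591, q=28

591/28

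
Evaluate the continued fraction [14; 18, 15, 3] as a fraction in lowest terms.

11680/831

Using pₖ = aₖpₖ₋₁ + pₖ₋₂ and qₖ = aₖqₖ₋₁ + qₖ₋₂:
  k=0: a=14, p=14, q=1
  k=1: a=18, p=253, q=18
  k=2: a=15, p=3809, q=271
  k=3: a=3, p=11680, q=831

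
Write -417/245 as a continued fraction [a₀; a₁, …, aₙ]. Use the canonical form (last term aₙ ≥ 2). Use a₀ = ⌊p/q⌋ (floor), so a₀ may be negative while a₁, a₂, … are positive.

-417 = -2×245 + 73
245 = 3×73 + 26
73 = 2×26 + 21
26 = 1×21 + 5
21 = 4×5 + 1
5 = 5×1 + 0  (stop)
So -417/245 = [-2; 3, 2, 1, 4, 5].

[-2; 3, 2, 1, 4, 5]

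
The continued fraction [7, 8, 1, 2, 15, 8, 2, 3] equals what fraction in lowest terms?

168796/23723

Using pₖ = aₖpₖ₋₁ + pₖ₋₂ and qₖ = aₖqₖ₋₁ + qₖ₋₂:
  k=0: a=7, p=7, q=1
  k=1: a=8, p=57, q=8
  k=2: a=1, p=64, q=9
  k=3: a=2, p=185, q=26
  k=4: a=15, p=2839, q=399
  k=5: a=8, p=22897, q=3218
  k=6: a=2, p=48633, q=6835
  k=7: a=3, p=168796, q=23723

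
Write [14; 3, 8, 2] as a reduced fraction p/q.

Fold from the inside: start with 2/1.
  8 + 1/2 = 17/2
  3 + 2/17 = 53/17
  14 + 17/53 = 759/53

759/53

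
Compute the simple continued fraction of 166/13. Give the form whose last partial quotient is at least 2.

[12; 1, 3, 3]

166 = 12×13 + 10
13 = 1×10 + 3
10 = 3×3 + 1
3 = 3×1 + 0  (stop)
So 166/13 = [12; 1, 3, 3].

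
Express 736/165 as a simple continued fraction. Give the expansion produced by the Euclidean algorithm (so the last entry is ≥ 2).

[4; 2, 5, 1, 5, 2]

736 = 4·165 + 76
165 = 2·76 + 13
76 = 5·13 + 11
13 = 1·11 + 2
11 = 5·2 + 1
2 = 2·1 + 0  (stop)
So 736/165 = [4; 2, 5, 1, 5, 2].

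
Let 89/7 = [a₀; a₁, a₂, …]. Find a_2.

2

89 = 12·7 + 5   →  a_0 = 12
7 = 1·5 + 2   →  a_1 = 1
5 = 2·2 + 1   →  a_2 = 2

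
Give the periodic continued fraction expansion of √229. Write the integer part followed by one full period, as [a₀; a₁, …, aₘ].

[15; 7, 1, 1, 7, 30]

a₀ = ⌊√229⌋ = 15.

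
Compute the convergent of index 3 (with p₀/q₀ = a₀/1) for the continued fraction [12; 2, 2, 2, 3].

Using pₖ = aₖpₖ₋₁ + pₖ₋₂, qₖ = aₖqₖ₋₁ + qₖ₋₂ (with p₋₁=1, p₋₂=0, q₋₁=0, q₋₂=1):
  k=0: a=12, p=12, q=1
  k=1: a=2, p=25, q=2
  k=2: a=2, p=62, q=5
  k=3: a=2, p=149, q=12

149/12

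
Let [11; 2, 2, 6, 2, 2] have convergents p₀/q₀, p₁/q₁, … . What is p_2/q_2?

Using pₖ = aₖpₖ₋₁ + pₖ₋₂, qₖ = aₖqₖ₋₁ + qₖ₋₂ (with p₋₁=1, p₋₂=0, q₋₁=0, q₋₂=1):
  k=0: a=11, p=11, q=1
  k=1: a=2, p=23, q=2
  k=2: a=2, p=57, q=5

57/5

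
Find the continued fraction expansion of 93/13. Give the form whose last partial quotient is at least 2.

93 = 7·13 + 2
13 = 6·2 + 1
2 = 2·1 + 0  (stop)
So 93/13 = [7; 6, 2].

[7; 6, 2]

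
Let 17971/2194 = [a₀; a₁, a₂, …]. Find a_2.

4

17971 = 8·2194 + 419   →  a_0 = 8
2194 = 5·419 + 99   →  a_1 = 5
419 = 4·99 + 23   →  a_2 = 4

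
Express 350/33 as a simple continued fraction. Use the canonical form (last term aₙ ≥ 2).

350 = 10·33 + 20
33 = 1·20 + 13
20 = 1·13 + 7
13 = 1·7 + 6
7 = 1·6 + 1
6 = 6·1 + 0  (stop)
So 350/33 = [10; 1, 1, 1, 1, 6].

[10; 1, 1, 1, 1, 6]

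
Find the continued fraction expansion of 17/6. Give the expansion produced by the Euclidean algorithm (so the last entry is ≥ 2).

[2; 1, 5]

17 = 2·6 + 5
6 = 1·5 + 1
5 = 5·1 + 0  (stop)
So 17/6 = [2; 1, 5].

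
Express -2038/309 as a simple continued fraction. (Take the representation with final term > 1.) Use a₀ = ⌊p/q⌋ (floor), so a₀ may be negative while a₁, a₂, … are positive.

[-7; 2, 2, 8, 2, 3]

-2038 = -7*309 + 125
309 = 2*125 + 59
125 = 2*59 + 7
59 = 8*7 + 3
7 = 2*3 + 1
3 = 3*1 + 0  (stop)
So -2038/309 = [-7; 2, 2, 8, 2, 3].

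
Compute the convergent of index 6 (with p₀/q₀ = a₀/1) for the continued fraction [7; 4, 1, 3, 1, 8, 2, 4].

Using pₖ = aₖpₖ₋₁ + pₖ₋₂, qₖ = aₖqₖ₋₁ + qₖ₋₂ (with p₋₁=1, p₋₂=0, q₋₁=0, q₋₂=1):
  k=0: a=7, p=7, q=1
  k=1: a=4, p=29, q=4
  k=2: a=1, p=36, q=5
  k=3: a=3, p=137, q=19
  k=4: a=1, p=173, q=24
  k=5: a=8, p=1521, q=211
  k=6: a=2, p=3215, q=446

3215/446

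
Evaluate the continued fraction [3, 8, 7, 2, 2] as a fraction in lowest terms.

Fold from the inside: start with 2/1.
  2 + 1/2 = 5/2
  7 + 2/5 = 37/5
  8 + 5/37 = 301/37
  3 + 37/301 = 940/301

940/301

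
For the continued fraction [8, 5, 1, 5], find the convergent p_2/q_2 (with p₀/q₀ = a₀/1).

Using pₖ = aₖpₖ₋₁ + pₖ₋₂, qₖ = aₖqₖ₋₁ + qₖ₋₂ (with p₋₁=1, p₋₂=0, q₋₁=0, q₋₂=1):
  k=0: a=8, p=8, q=1
  k=1: a=5, p=41, q=5
  k=2: a=1, p=49, q=6

49/6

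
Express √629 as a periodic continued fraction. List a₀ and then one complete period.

a₀ = ⌊√629⌋ = 25.
With m₀=0, d₀=1 and mₖ₊₁ = dₖaₖ − mₖ, dₖ₊₁ = (n − mₖ₊₁²)/dₖ, aₖ₊₁ = ⌊(a₀+mₖ₊₁)/dₖ₊₁⌋:
  k=1: m=25, d=4, a=12
  k=2: m=23, d=25, a=1
  k=3: m=2, d=25, a=1
  k=4: m=23, d=4, a=12
  k=5: m=25, d=1, a=50
d=1 and a=2a₀=50 at k=5, so the next step gives (m, d) = (25, 4) again — its k=1 value — and the period has length 5.

[25; 12, 1, 1, 12, 50]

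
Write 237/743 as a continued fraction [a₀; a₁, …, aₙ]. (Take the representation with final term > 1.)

237 = 0*743 + 237
743 = 3*237 + 32
237 = 7*32 + 13
32 = 2*13 + 6
13 = 2*6 + 1
6 = 6*1 + 0  (stop)
So 237/743 = [0; 3, 7, 2, 2, 6].

[0; 3, 7, 2, 2, 6]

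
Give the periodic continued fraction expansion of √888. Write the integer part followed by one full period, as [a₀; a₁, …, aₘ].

a₀ = ⌊√888⌋ = 29.
With m₀=0, d₀=1 and mₖ₊₁ = dₖaₖ − mₖ, dₖ₊₁ = (n − mₖ₊₁²)/dₖ, aₖ₊₁ = ⌊(a₀+mₖ₊₁)/dₖ₊₁⌋:
  k=1: m=29, d=47, a=1
  k=2: m=18, d=12, a=3
  k=3: m=18, d=47, a=1
  k=4: m=29, d=1, a=58
d=1 and a=2a₀=58 at k=4, so the next step gives (m, d) = (29, 47) again — its k=1 value — and the period has length 4.

[29; 1, 3, 1, 58]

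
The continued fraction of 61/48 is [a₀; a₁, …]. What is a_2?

61 = 1·48 + 13   →  a_0 = 1
48 = 3·13 + 9   →  a_1 = 3
13 = 1·9 + 4   →  a_2 = 1

1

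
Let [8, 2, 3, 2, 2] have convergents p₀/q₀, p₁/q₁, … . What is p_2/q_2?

Using pₖ = aₖpₖ₋₁ + pₖ₋₂, qₖ = aₖqₖ₋₁ + qₖ₋₂ (with p₋₁=1, p₋₂=0, q₋₁=0, q₋₂=1):
  k=0: a=8, p=8, q=1
  k=1: a=2, p=17, q=2
  k=2: a=3, p=59, q=7

59/7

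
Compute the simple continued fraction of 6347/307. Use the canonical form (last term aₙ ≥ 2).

6347 = 20×307 + 207
307 = 1×207 + 100
207 = 2×100 + 7
100 = 14×7 + 2
7 = 3×2 + 1
2 = 2×1 + 0  (stop)
So 6347/307 = [20; 1, 2, 14, 3, 2].

[20; 1, 2, 14, 3, 2]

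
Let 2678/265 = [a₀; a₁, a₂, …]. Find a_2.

2

2678 = 10·265 + 28   →  a_0 = 10
265 = 9·28 + 13   →  a_1 = 9
28 = 2·13 + 2   →  a_2 = 2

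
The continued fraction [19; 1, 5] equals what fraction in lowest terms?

119/6

Using pₖ = aₖpₖ₋₁ + pₖ₋₂ and qₖ = aₖqₖ₋₁ + qₖ₋₂:
  k=0: a=19, p=19, q=1
  k=1: a=1, p=20, q=1
  k=2: a=5, p=119, q=6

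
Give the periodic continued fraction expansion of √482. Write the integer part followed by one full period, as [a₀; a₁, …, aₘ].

[21; 1, 20, 1, 42]

a₀ = ⌊√482⌋ = 21.
With m₀=0, d₀=1 and mₖ₊₁ = dₖaₖ − mₖ, dₖ₊₁ = (n − mₖ₊₁²)/dₖ, aₖ₊₁ = ⌊(a₀+mₖ₊₁)/dₖ₊₁⌋:
  k=1: m=21, d=41, a=1
  k=2: m=20, d=2, a=20
  k=3: m=20, d=41, a=1
  k=4: m=21, d=1, a=42
d=1 and a=2a₀=42 at k=4, so the next step gives (m, d) = (21, 41) again — its k=1 value — and the period has length 4.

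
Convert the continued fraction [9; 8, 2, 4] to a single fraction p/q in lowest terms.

Fold from the inside: start with 4/1.
  2 + 1/4 = 9/4
  8 + 4/9 = 76/9
  9 + 9/76 = 693/76

693/76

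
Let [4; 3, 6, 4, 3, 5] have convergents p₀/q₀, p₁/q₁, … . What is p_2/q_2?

Using pₖ = aₖpₖ₋₁ + pₖ₋₂, qₖ = aₖqₖ₋₁ + qₖ₋₂ (with p₋₁=1, p₋₂=0, q₋₁=0, q₋₂=1):
  k=0: a=4, p=4, q=1
  k=1: a=3, p=13, q=3
  k=2: a=6, p=82, q=19

82/19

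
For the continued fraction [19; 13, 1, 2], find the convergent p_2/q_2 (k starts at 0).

Using pₖ = aₖpₖ₋₁ + pₖ₋₂, qₖ = aₖqₖ₋₁ + qₖ₋₂ (with p₋₁=1, p₋₂=0, q₋₁=0, q₋₂=1):
  k=0: a=19, p=19, q=1
  k=1: a=13, p=248, q=13
  k=2: a=1, p=267, q=14

267/14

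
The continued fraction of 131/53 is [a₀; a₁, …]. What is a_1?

2

131 = 2·53 + 25   →  a_0 = 2
53 = 2·25 + 3   →  a_1 = 2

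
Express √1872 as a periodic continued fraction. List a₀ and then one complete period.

[43; 3, 1, 3, 86]

a₀ = ⌊√1872⌋ = 43.
With m₀=0, d₀=1 and mₖ₊₁ = dₖaₖ − mₖ, dₖ₊₁ = (n − mₖ₊₁²)/dₖ, aₖ₊₁ = ⌊(a₀+mₖ₊₁)/dₖ₊₁⌋:
  k=1: m=43, d=23, a=3
  k=2: m=26, d=52, a=1
  k=3: m=26, d=23, a=3
  k=4: m=43, d=1, a=86
d=1 and a=2a₀=86 at k=4, so the next step gives (m, d) = (43, 23) again — its k=1 value — and the period has length 4.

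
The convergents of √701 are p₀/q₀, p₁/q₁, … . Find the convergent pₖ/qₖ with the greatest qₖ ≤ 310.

5613/212

√701 = [26; 2, 10, 10, 2, 52, …] (period length 5).
Convergents:
  p_0/q_0 = 26/1
  p_1/q_1 = 53/2
  p_2/q_2 = 556/21
  p_3/q_3 = 5613/212
  p_4/q_4 = 11782/445
q_3 = 212 ≤ 310 < 445 = q_4, so the answer is 5613/212.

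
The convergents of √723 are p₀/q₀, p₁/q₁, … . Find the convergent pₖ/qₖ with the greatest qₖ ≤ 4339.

104086/3871

√723 = [26; 1, 7, 1, 52, …] (period length 4).
Convergents:
  p_0/q_0 = 26/1
  p_1/q_1 = 27/1
  p_2/q_2 = 215/8
  p_3/q_3 = 242/9
  p_4/q_4 = 12799/476
  p_5/q_5 = 13041/485
  p_6/q_6 = 104086/3871
  p_7/q_7 = 117127/4356
q_6 = 3871 ≤ 4339 < 4356 = q_7, so the answer is 104086/3871.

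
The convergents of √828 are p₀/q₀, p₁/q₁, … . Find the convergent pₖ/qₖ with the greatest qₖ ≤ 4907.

66499/2311

√828 = [28; 1, 3, 2, 3, 1, 56, …] (period length 6).
Convergents:
  p_0/q_0 = 28/1
  p_1/q_1 = 29/1
  p_2/q_2 = 115/4
  p_3/q_3 = 259/9
  p_4/q_4 = 892/31
  p_5/q_5 = 1151/40
  p_6/q_6 = 65348/2271
  p_7/q_7 = 66499/2311
  p_8/q_8 = 264845/9204
q_7 = 2311 ≤ 4907 < 9204 = q_8, so the answer is 66499/2311.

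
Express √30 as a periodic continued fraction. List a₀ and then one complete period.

a₀ = ⌊√30⌋ = 5.
With m₀=0, d₀=1 and mₖ₊₁ = dₖaₖ − mₖ, dₖ₊₁ = (n − mₖ₊₁²)/dₖ, aₖ₊₁ = ⌊(a₀+mₖ₊₁)/dₖ₊₁⌋:
  k=1: m=5, d=5, a=2
  k=2: m=5, d=1, a=10
d=1 and a=2a₀=10 at k=2, so the next step gives (m, d) = (5, 5) again — its k=1 value — and the period has length 2.

[5; 2, 10]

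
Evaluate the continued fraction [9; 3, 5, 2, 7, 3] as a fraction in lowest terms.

7619/818

Using pₖ = aₖpₖ₋₁ + pₖ₋₂ and qₖ = aₖqₖ₋₁ + qₖ₋₂:
  k=0: a=9, p=9, q=1
  k=1: a=3, p=28, q=3
  k=2: a=5, p=149, q=16
  k=3: a=2, p=326, q=35
  k=4: a=7, p=2431, q=261
  k=5: a=3, p=7619, q=818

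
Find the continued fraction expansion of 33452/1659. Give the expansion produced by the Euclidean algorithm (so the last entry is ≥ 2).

[20; 6, 10, 13, 2]

33452 = 20×1659 + 272
1659 = 6×272 + 27
272 = 10×27 + 2
27 = 13×2 + 1
2 = 2×1 + 0  (stop)
So 33452/1659 = [20; 6, 10, 13, 2].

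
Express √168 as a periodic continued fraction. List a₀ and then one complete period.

[12; 1, 24]

a₀ = ⌊√168⌋ = 12.
With m₀=0, d₀=1 and mₖ₊₁ = dₖaₖ − mₖ, dₖ₊₁ = (n − mₖ₊₁²)/dₖ, aₖ₊₁ = ⌊(a₀+mₖ₊₁)/dₖ₊₁⌋:
  k=1: m=12, d=24, a=1
  k=2: m=12, d=1, a=24
d=1 and a=2a₀=24 at k=2, so the next step gives (m, d) = (12, 24) again — its k=1 value — and the period has length 2.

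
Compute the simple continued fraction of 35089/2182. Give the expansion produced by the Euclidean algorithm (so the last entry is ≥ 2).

[16; 12, 3, 19, 3]

35089 = 16*2182 + 177
2182 = 12*177 + 58
177 = 3*58 + 3
58 = 19*3 + 1
3 = 3*1 + 0  (stop)
So 35089/2182 = [16; 12, 3, 19, 3].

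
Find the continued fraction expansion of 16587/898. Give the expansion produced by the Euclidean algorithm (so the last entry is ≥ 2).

[18; 2, 8, 7, 2, 3]

16587 = 18×898 + 423
898 = 2×423 + 52
423 = 8×52 + 7
52 = 7×7 + 3
7 = 2×3 + 1
3 = 3×1 + 0  (stop)
So 16587/898 = [18; 2, 8, 7, 2, 3].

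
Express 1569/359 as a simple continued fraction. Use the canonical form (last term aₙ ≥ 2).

[4; 2, 1, 2, 3, 13]

1569 = 4·359 + 133
359 = 2·133 + 93
133 = 1·93 + 40
93 = 2·40 + 13
40 = 3·13 + 1
13 = 13·1 + 0  (stop)
So 1569/359 = [4; 2, 1, 2, 3, 13].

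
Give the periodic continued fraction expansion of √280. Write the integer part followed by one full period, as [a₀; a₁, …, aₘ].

[16; 1, 2, 1, 2, 1, 32]

a₀ = ⌊√280⌋ = 16.
With m₀=0, d₀=1 and mₖ₊₁ = dₖaₖ − mₖ, dₖ₊₁ = (n − mₖ₊₁²)/dₖ, aₖ₊₁ = ⌊(a₀+mₖ₊₁)/dₖ₊₁⌋:
  k=1: m=16, d=24, a=1
  k=2: m=8, d=9, a=2
  k=3: m=10, d=20, a=1
  k=4: m=10, d=9, a=2
  k=5: m=8, d=24, a=1
  k=6: m=16, d=1, a=32
d=1 and a=2a₀=32 at k=6, so the next step gives (m, d) = (16, 24) again — its k=1 value — and the period has length 6.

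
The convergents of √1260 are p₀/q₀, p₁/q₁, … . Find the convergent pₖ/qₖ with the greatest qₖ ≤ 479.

10081/284

√1260 = [35; 2, 70, …] (period length 2).
Convergents:
  p_0/q_0 = 35/1
  p_1/q_1 = 71/2
  p_2/q_2 = 5005/141
  p_3/q_3 = 10081/284
  p_4/q_4 = 710675/20021
q_3 = 284 ≤ 479 < 20021 = q_4, so the answer is 10081/284.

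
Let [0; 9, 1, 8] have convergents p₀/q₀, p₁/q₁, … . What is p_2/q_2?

Using pₖ = aₖpₖ₋₁ + pₖ₋₂, qₖ = aₖqₖ₋₁ + qₖ₋₂ (with p₋₁=1, p₋₂=0, q₋₁=0, q₋₂=1):
  k=0: a=0, p=0, q=1
  k=1: a=9, p=1, q=9
  k=2: a=1, p=1, q=10

1/10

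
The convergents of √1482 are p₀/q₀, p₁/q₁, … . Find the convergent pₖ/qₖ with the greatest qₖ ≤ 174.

√1482 = [38; 2, 76, …] (period length 2).
Convergents:
  p_0/q_0 = 38/1
  p_1/q_1 = 77/2
  p_2/q_2 = 5890/153
  p_3/q_3 = 11857/308
q_2 = 153 ≤ 174 < 308 = q_3, so the answer is 5890/153.

5890/153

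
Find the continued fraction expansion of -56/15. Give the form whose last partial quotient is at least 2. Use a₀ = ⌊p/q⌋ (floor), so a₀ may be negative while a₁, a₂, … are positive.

[-4; 3, 1, 3]

-56 = -4*15 + 4
15 = 3*4 + 3
4 = 1*3 + 1
3 = 3*1 + 0  (stop)
So -56/15 = [-4; 3, 1, 3].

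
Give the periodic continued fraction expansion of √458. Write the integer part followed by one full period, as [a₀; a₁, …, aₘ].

a₀ = ⌊√458⌋ = 21.
With m₀=0, d₀=1 and mₖ₊₁ = dₖaₖ − mₖ, dₖ₊₁ = (n − mₖ₊₁²)/dₖ, aₖ₊₁ = ⌊(a₀+mₖ₊₁)/dₖ₊₁⌋:
  k=1: m=21, d=17, a=2
  k=2: m=13, d=17, a=2
  k=3: m=21, d=1, a=42
d=1 and a=2a₀=42 at k=3, so the next step gives (m, d) = (21, 17) again — its k=1 value — and the period has length 3.

[21; 2, 2, 42]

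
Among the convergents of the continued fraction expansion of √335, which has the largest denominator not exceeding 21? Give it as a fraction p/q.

√335 = [18; 3, 3, 3, 36, …] (period length 4).
Convergents:
  p_0/q_0 = 18/1
  p_1/q_1 = 55/3
  p_2/q_2 = 183/10
  p_3/q_3 = 604/33
q_2 = 10 ≤ 21 < 33 = q_3, so the answer is 183/10.

183/10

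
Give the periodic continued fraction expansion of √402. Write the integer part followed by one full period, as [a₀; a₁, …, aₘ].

[20; 20, 40]

a₀ = ⌊√402⌋ = 20.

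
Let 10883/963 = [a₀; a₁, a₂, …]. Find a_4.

2

10883 = 11·963 + 290   →  a_0 = 11
963 = 3·290 + 93   →  a_1 = 3
290 = 3·93 + 11   →  a_2 = 3
93 = 8·11 + 5   →  a_3 = 8
11 = 2·5 + 1   →  a_4 = 2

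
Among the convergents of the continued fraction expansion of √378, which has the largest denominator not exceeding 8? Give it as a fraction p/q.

136/7

√378 = [19; 2, 3, 1, 4, 1, 3, 2, 38, …] (period length 8).
Convergents:
  p_0/q_0 = 19/1
  p_1/q_1 = 39/2
  p_2/q_2 = 136/7
  p_3/q_3 = 175/9
q_2 = 7 ≤ 8 < 9 = q_3, so the answer is 136/7.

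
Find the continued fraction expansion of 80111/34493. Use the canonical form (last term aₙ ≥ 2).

80111 = 2×34493 + 11125
34493 = 3×11125 + 1118
11125 = 9×1118 + 1063
1118 = 1×1063 + 55
1063 = 19×55 + 18
55 = 3×18 + 1
18 = 18×1 + 0  (stop)
So 80111/34493 = [2; 3, 9, 1, 19, 3, 18].

[2; 3, 9, 1, 19, 3, 18]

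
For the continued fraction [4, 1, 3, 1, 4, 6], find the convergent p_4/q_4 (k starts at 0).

115/24

Using pₖ = aₖpₖ₋₁ + pₖ₋₂, qₖ = aₖqₖ₋₁ + qₖ₋₂ (with p₋₁=1, p₋₂=0, q₋₁=0, q₋₂=1):
  k=0: a=4, p=4, q=1
  k=1: a=1, p=5, q=1
  k=2: a=3, p=19, q=4
  k=3: a=1, p=24, q=5
  k=4: a=4, p=115, q=24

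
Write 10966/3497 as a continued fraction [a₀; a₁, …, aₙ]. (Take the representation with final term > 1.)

[3; 7, 2, 1, 3, 5, 8]

10966 = 3×3497 + 475
3497 = 7×475 + 172
475 = 2×172 + 131
172 = 1×131 + 41
131 = 3×41 + 8
41 = 5×8 + 1
8 = 8×1 + 0  (stop)
So 10966/3497 = [3; 7, 2, 1, 3, 5, 8].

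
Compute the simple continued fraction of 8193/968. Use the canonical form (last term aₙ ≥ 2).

[8; 2, 6, 2, 2, 2, 2, 2]

8193 = 8·968 + 449
968 = 2·449 + 70
449 = 6·70 + 29
70 = 2·29 + 12
29 = 2·12 + 5
12 = 2·5 + 2
5 = 2·2 + 1
2 = 2·1 + 0  (stop)
So 8193/968 = [8; 2, 6, 2, 2, 2, 2, 2].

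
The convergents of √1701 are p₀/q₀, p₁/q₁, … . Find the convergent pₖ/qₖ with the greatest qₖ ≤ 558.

√1701 = [41; 4, 8, 1, 10, 1, 8, 4, 82, …] (period length 8).
Convergents:
  p_0/q_0 = 41/1
  p_1/q_1 = 165/4
  p_2/q_2 = 1361/33
  p_3/q_3 = 1526/37
  p_4/q_4 = 16621/403
  p_5/q_5 = 18147/440
  p_6/q_6 = 161797/3923
q_5 = 440 ≤ 558 < 3923 = q_6, so the answer is 18147/440.

18147/440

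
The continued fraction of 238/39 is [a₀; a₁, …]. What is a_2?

238 = 6·39 + 4   →  a_0 = 6
39 = 9·4 + 3   →  a_1 = 9
4 = 1·3 + 1   →  a_2 = 1

1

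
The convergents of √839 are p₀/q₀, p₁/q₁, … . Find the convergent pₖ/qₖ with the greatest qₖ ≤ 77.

√839 = [28; 1, 27, 1, 56, …] (period length 4).
Convergents:
  p_0/q_0 = 28/1
  p_1/q_1 = 29/1
  p_2/q_2 = 811/28
  p_3/q_3 = 840/29
  p_4/q_4 = 47851/1652
q_3 = 29 ≤ 77 < 1652 = q_4, so the answer is 840/29.

840/29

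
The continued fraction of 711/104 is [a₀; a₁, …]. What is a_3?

8

711 = 6·104 + 87   →  a_0 = 6
104 = 1·87 + 17   →  a_1 = 1
87 = 5·17 + 2   →  a_2 = 5
17 = 8·2 + 1   →  a_3 = 8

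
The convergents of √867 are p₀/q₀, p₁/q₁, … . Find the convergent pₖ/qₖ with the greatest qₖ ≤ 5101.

70226/2385

√867 = [29; 2, 4, 29, 4, 2, 58, …] (period length 6).
Convergents:
  p_0/q_0 = 29/1
  p_1/q_1 = 59/2
  p_2/q_2 = 265/9
  p_3/q_3 = 7744/263
  p_4/q_4 = 31241/1061
  p_5/q_5 = 70226/2385
  p_6/q_6 = 4104349/139391
q_5 = 2385 ≤ 5101 < 139391 = q_6, so the answer is 70226/2385.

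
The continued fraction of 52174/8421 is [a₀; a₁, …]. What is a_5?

52174 = 6·8421 + 1648   →  a_0 = 6
8421 = 5·1648 + 181   →  a_1 = 5
1648 = 9·181 + 19   →  a_2 = 9
181 = 9·19 + 10   →  a_3 = 9
19 = 1·10 + 9   →  a_4 = 1
10 = 1·9 + 1   →  a_5 = 1

1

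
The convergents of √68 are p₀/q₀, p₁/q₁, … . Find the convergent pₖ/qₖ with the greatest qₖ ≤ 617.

√68 = [8; 4, 16, …] (period length 2).
Convergents:
  p_0/q_0 = 8/1
  p_1/q_1 = 33/4
  p_2/q_2 = 536/65
  p_3/q_3 = 2177/264
  p_4/q_4 = 35368/4289
q_3 = 264 ≤ 617 < 4289 = q_4, so the answer is 2177/264.

2177/264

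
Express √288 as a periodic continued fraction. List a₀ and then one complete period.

a₀ = ⌊√288⌋ = 16.
With m₀=0, d₀=1 and mₖ₊₁ = dₖaₖ − mₖ, dₖ₊₁ = (n − mₖ₊₁²)/dₖ, aₖ₊₁ = ⌊(a₀+mₖ₊₁)/dₖ₊₁⌋:
  k=1: m=16, d=32, a=1
  k=2: m=16, d=1, a=32
d=1 and a=2a₀=32 at k=2, so the next step gives (m, d) = (16, 32) again — its k=1 value — and the period has length 2.

[16; 1, 32]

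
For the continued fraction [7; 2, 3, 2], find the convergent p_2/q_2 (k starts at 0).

52/7

Using pₖ = aₖpₖ₋₁ + pₖ₋₂, qₖ = aₖqₖ₋₁ + qₖ₋₂ (with p₋₁=1, p₋₂=0, q₋₁=0, q₋₂=1):
  k=0: a=7, p=7, q=1
  k=1: a=2, p=15, q=2
  k=2: a=3, p=52, q=7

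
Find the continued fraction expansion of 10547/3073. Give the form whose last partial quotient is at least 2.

10547 = 3×3073 + 1328
3073 = 2×1328 + 417
1328 = 3×417 + 77
417 = 5×77 + 32
77 = 2×32 + 13
32 = 2×13 + 6
13 = 2×6 + 1
6 = 6×1 + 0  (stop)
So 10547/3073 = [3; 2, 3, 5, 2, 2, 2, 6].

[3; 2, 3, 5, 2, 2, 2, 6]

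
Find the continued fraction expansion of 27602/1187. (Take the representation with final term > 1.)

27602 = 23×1187 + 301
1187 = 3×301 + 284
301 = 1×284 + 17
284 = 16×17 + 12
17 = 1×12 + 5
12 = 2×5 + 2
5 = 2×2 + 1
2 = 2×1 + 0  (stop)
So 27602/1187 = [23; 3, 1, 16, 1, 2, 2, 2].

[23; 3, 1, 16, 1, 2, 2, 2]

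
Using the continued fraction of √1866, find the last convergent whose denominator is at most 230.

√1866 = [43; 5, 14, 5, 86, …] (period length 4).
Convergents:
  p_0/q_0 = 43/1
  p_1/q_1 = 216/5
  p_2/q_2 = 3067/71
  p_3/q_3 = 15551/360
q_2 = 71 ≤ 230 < 360 = q_3, so the answer is 3067/71.

3067/71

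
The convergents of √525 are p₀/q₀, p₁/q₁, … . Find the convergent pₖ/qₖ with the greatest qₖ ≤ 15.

√525 = [22; 1, 10, 2, 10, 1, 44, …] (period length 6).
Convergents:
  p_0/q_0 = 22/1
  p_1/q_1 = 23/1
  p_2/q_2 = 252/11
  p_3/q_3 = 527/23
q_2 = 11 ≤ 15 < 23 = q_3, so the answer is 252/11.

252/11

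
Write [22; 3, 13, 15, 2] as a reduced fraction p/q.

27817/1246

Fold from the inside: start with 2/1.
  15 + 1/2 = 31/2
  13 + 2/31 = 405/31
  3 + 31/405 = 1246/405
  22 + 405/1246 = 27817/1246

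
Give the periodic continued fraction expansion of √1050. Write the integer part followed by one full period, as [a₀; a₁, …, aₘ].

a₀ = ⌊√1050⌋ = 32.
With m₀=0, d₀=1 and mₖ₊₁ = dₖaₖ − mₖ, dₖ₊₁ = (n − mₖ₊₁²)/dₖ, aₖ₊₁ = ⌊(a₀+mₖ₊₁)/dₖ₊₁⌋:
  k=1: m=32, d=26, a=2
  k=2: m=20, d=25, a=2
  k=3: m=30, d=6, a=10
  k=4: m=30, d=25, a=2
  k=5: m=20, d=26, a=2
  k=6: m=32, d=1, a=64
d=1 and a=2a₀=64 at k=6, so the next step gives (m, d) = (32, 26) again — its k=1 value — and the period has length 6.

[32; 2, 2, 10, 2, 2, 64]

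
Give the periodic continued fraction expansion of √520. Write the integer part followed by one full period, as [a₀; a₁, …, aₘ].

[22; 1, 4, 11, 4, 1, 44]

a₀ = ⌊√520⌋ = 22.
With m₀=0, d₀=1 and mₖ₊₁ = dₖaₖ − mₖ, dₖ₊₁ = (n − mₖ₊₁²)/dₖ, aₖ₊₁ = ⌊(a₀+mₖ₊₁)/dₖ₊₁⌋:
  k=1: m=22, d=36, a=1
  k=2: m=14, d=9, a=4
  k=3: m=22, d=4, a=11
  k=4: m=22, d=9, a=4
  k=5: m=14, d=36, a=1
  k=6: m=22, d=1, a=44
d=1 and a=2a₀=44 at k=6, so the next step gives (m, d) = (22, 36) again — its k=1 value — and the period has length 6.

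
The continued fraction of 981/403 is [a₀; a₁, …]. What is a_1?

981 = 2·403 + 175   →  a_0 = 2
403 = 2·175 + 53   →  a_1 = 2

2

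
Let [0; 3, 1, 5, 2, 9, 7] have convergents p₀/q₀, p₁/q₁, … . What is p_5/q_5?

Using pₖ = aₖpₖ₋₁ + pₖ₋₂, qₖ = aₖqₖ₋₁ + qₖ₋₂ (with p₋₁=1, p₋₂=0, q₋₁=0, q₋₂=1):
  k=0: a=0, p=0, q=1
  k=1: a=3, p=1, q=3
  k=2: a=1, p=1, q=4
  k=3: a=5, p=6, q=23
  k=4: a=2, p=13, q=50
  k=5: a=9, p=123, q=473

123/473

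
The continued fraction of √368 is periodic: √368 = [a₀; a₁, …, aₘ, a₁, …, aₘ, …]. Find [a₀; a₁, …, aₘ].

a₀ = ⌊√368⌋ = 19.
With m₀=0, d₀=1 and mₖ₊₁ = dₖaₖ − mₖ, dₖ₊₁ = (n − mₖ₊₁²)/dₖ, aₖ₊₁ = ⌊(a₀+mₖ₊₁)/dₖ₊₁⌋:
  k=1: m=19, d=7, a=5
  k=2: m=16, d=16, a=2
  k=3: m=16, d=7, a=5
  k=4: m=19, d=1, a=38
d=1 and a=2a₀=38 at k=4, so the next step gives (m, d) = (19, 7) again — its k=1 value — and the period has length 4.

[19; 5, 2, 5, 38]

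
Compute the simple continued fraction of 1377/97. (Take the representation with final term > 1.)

1377 = 14·97 + 19
97 = 5·19 + 2
19 = 9·2 + 1
2 = 2·1 + 0  (stop)
So 1377/97 = [14; 5, 9, 2].

[14; 5, 9, 2]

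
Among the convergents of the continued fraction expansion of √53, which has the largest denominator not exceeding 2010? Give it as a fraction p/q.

10578/1453

√53 = [7; 3, 1, 1, 3, 14, …] (period length 5).
Convergents:
  p_0/q_0 = 7/1
  p_1/q_1 = 22/3
  p_2/q_2 = 29/4
  p_3/q_3 = 51/7
  p_4/q_4 = 182/25
  p_5/q_5 = 2599/357
  p_6/q_6 = 7979/1096
  p_7/q_7 = 10578/1453
  p_8/q_8 = 18557/2549
q_7 = 1453 ≤ 2010 < 2549 = q_8, so the answer is 10578/1453.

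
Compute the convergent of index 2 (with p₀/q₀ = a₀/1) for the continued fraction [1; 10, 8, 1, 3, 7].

Using pₖ = aₖpₖ₋₁ + pₖ₋₂, qₖ = aₖqₖ₋₁ + qₖ₋₂ (with p₋₁=1, p₋₂=0, q₋₁=0, q₋₂=1):
  k=0: a=1, p=1, q=1
  k=1: a=10, p=11, q=10
  k=2: a=8, p=89, q=81

89/81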